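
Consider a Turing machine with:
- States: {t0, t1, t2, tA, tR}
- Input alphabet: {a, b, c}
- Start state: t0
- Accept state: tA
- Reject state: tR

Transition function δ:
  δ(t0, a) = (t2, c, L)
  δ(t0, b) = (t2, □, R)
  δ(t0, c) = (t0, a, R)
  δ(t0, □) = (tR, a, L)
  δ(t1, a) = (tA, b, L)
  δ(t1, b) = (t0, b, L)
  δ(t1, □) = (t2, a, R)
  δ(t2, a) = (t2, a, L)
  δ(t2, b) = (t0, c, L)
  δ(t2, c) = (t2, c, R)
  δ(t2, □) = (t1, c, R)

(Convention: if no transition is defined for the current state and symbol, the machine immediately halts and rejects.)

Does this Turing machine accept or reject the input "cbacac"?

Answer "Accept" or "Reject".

Execution trace:
Initial: [t0]cbacac
Step 1: δ(t0, c) = (t0, a, R) → a[t0]bacac
Step 2: δ(t0, b) = (t2, □, R) → a□[t2]acac
Step 3: δ(t2, a) = (t2, a, L) → a[t2]□acac
Step 4: δ(t2, □) = (t1, c, R) → ac[t1]acac
Step 5: δ(t1, a) = (tA, b, L) → a[tA]cbcac

The machine reaches the accept state tA and halts.

Answer: Accept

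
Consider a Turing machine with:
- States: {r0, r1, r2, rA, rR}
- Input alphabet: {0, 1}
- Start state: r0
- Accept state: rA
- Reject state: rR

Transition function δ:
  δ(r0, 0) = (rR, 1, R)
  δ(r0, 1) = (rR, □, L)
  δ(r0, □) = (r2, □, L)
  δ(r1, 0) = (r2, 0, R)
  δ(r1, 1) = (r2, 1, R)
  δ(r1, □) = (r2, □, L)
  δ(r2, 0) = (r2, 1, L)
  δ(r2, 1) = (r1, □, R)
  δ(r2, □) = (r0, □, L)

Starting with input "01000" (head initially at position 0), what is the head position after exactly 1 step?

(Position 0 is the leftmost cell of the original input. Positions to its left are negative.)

Execution trace (head position shown):
Step 0: [r0]01000  (head at position 0)
Step 1: move right → 1[rR]1000  (head at position 1)

After 1 step, the head is at position 1.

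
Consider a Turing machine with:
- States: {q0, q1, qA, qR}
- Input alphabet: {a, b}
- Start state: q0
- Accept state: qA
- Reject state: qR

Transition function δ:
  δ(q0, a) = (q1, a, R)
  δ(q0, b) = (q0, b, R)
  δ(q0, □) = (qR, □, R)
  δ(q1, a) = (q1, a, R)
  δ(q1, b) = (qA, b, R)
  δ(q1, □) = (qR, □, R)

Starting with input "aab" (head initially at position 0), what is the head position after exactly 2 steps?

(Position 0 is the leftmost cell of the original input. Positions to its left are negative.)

Execution trace (head position shown):
Step 0: [q0]aab  (head at position 0)
Step 1: move right → a[q1]ab  (head at position 1)
Step 2: move right → aa[q1]b  (head at position 2)

After 2 steps, the head is at position 2.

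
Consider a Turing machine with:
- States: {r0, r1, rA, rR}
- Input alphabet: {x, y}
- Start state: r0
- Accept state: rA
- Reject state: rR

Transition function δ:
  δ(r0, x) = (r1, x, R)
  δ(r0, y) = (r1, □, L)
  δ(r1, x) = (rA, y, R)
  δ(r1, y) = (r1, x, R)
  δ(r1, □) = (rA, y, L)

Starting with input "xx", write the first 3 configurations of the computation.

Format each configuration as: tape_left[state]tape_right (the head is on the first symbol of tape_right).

Transitions applied:
Step 1: δ(r0, x) = (r1, x, R)
Step 2: δ(r1, x) = (rA, y, R)

The first 3 configurations are:
[r0]xx ⊢ x[r1]x ⊢ xy[rA]□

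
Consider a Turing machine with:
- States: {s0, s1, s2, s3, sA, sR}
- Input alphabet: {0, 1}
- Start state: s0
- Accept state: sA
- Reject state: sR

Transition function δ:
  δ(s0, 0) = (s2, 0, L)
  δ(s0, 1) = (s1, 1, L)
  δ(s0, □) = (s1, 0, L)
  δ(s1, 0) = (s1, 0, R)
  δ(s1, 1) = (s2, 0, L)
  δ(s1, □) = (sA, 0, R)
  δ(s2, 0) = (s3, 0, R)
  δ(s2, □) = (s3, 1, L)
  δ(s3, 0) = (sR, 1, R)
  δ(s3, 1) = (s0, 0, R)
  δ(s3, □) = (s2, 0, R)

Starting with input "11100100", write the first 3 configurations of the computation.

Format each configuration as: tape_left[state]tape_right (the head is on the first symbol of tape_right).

Transitions applied:
Step 1: δ(s0, 1) = (s1, 1, L)
Step 2: δ(s1, □) = (sA, 0, R)

The first 3 configurations are:
[s0]11100100 ⊢ [s1]□11100100 ⊢ 0[sA]11100100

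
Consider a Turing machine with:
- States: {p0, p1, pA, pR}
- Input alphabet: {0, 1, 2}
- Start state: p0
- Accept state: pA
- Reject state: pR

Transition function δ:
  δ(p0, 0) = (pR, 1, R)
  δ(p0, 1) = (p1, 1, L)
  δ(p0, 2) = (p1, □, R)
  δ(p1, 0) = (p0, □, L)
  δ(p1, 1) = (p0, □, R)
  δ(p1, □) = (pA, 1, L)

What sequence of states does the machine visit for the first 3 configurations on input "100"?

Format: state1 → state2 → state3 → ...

Execution trace:
Initial: [p0]100
Step 1: δ(p0, 1) = (p1, 1, L) → [p1]□100
Step 2: δ(p1, □) = (pA, 1, L) → [pA]□1100

The machine reaches the accept state pA and halts.

State sequence: p0 → p1 → pA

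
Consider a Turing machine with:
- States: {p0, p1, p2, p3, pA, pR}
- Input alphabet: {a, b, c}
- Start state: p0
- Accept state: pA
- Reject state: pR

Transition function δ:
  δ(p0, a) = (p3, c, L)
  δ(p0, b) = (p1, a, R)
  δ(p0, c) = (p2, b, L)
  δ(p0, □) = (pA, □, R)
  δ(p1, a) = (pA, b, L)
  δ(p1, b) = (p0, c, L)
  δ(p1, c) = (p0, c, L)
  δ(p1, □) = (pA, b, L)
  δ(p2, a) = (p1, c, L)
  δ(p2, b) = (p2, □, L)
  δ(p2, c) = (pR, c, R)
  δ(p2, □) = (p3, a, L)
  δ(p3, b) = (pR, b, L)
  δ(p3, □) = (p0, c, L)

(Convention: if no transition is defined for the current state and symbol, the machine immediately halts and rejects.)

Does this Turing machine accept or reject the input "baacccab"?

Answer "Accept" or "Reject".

Execution trace:
Initial: [p0]baacccab
Step 1: δ(p0, b) = (p1, a, R) → a[p1]aacccab
Step 2: δ(p1, a) = (pA, b, L) → [pA]abacccab

The machine reaches the accept state pA and halts.

Answer: Accept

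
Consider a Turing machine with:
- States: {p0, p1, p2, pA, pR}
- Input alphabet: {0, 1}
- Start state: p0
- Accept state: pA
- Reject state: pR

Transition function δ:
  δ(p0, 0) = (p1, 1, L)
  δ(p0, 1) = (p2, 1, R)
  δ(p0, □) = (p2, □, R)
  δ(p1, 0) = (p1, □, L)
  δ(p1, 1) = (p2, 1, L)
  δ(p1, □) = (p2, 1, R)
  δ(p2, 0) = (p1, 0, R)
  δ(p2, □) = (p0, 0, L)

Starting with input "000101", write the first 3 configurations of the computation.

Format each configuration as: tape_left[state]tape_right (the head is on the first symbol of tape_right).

Transitions applied:
Step 1: δ(p0, 0) = (p1, 1, L)
Step 2: δ(p1, □) = (p2, 1, R)

The first 3 configurations are:
[p0]000101 ⊢ [p1]□100101 ⊢ 1[p2]100101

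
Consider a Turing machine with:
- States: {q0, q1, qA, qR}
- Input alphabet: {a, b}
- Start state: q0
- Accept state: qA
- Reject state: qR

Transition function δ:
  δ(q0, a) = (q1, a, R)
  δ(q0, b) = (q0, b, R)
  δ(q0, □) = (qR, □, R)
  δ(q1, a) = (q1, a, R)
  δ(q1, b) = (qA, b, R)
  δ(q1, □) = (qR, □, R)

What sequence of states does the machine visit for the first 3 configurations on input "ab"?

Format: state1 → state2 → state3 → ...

Execution trace:
Initial: [q0]ab
Step 1: δ(q0, a) = (q1, a, R) → a[q1]b
Step 2: δ(q1, b) = (qA, b, R) → ab[qA]□

The machine reaches the accept state qA and halts.

State sequence: q0 → q1 → qA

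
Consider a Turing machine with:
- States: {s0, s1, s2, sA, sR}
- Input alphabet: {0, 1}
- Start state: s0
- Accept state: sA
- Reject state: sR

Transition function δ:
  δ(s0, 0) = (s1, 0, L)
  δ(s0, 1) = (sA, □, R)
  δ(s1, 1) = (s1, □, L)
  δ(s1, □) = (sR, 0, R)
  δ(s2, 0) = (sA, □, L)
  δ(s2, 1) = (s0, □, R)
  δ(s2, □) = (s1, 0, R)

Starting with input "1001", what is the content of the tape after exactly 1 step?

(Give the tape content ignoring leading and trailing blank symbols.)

Execution trace:
Initial: [s0]1001
Step 1: δ(s0, 1) = (sA, □, R) → □[sA]001

The machine reaches the accept state sA and halts.

After 1 step, the tape (ignoring leading/trailing blanks) is: 001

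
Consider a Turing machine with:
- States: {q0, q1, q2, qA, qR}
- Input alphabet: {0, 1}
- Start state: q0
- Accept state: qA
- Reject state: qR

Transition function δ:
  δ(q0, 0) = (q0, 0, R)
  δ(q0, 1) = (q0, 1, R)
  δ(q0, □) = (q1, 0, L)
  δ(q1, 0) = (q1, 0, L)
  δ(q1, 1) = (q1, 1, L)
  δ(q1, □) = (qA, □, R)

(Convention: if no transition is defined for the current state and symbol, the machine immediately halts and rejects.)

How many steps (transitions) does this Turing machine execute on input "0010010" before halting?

Execution trace:
Initial: [q0]0010010
Step 1: δ(q0, 0) = (q0, 0, R) → 0[q0]010010
Step 2: δ(q0, 0) = (q0, 0, R) → 00[q0]10010
Step 3: δ(q0, 1) = (q0, 1, R) → 001[q0]0010
Step 4: δ(q0, 0) = (q0, 0, R) → 0010[q0]010
Step 5: δ(q0, 0) = (q0, 0, R) → 00100[q0]10
Step 6: δ(q0, 1) = (q0, 1, R) → 001001[q0]0
Step 7: δ(q0, 0) = (q0, 0, R) → 0010010[q0]□
Step 8: δ(q0, □) = (q1, 0, L) → 001001[q1]00
Step 9: δ(q1, 0) = (q1, 0, L) → 00100[q1]100
Step 10: δ(q1, 1) = (q1, 1, L) → 0010[q1]0100
Step 11: δ(q1, 0) = (q1, 0, L) → 001[q1]00100
Step 12: δ(q1, 0) = (q1, 0, L) → 00[q1]100100
Step 13: δ(q1, 1) = (q1, 1, L) → 0[q1]0100100
Step 14: δ(q1, 0) = (q1, 0, L) → [q1]00100100
Step 15: δ(q1, 0) = (q1, 0, L) → [q1]□00100100
Step 16: δ(q1, □) = (qA, □, R) → □[qA]00100100

The machine reaches the accept state qA and halts.

The machine executed 16 steps before halting.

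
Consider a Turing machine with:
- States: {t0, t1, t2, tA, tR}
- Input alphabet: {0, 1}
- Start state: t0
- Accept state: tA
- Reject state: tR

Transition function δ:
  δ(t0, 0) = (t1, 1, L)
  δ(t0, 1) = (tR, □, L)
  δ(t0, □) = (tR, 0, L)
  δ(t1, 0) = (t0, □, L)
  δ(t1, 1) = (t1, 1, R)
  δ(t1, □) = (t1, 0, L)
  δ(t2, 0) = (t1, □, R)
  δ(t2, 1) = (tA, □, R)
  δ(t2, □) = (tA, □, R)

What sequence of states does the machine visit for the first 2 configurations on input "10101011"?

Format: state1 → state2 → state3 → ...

Execution trace:
Initial: [t0]10101011
Step 1: δ(t0, 1) = (tR, □, L) → [tR]□□0101011

The machine reaches the reject state tR and halts.

State sequence: t0 → tR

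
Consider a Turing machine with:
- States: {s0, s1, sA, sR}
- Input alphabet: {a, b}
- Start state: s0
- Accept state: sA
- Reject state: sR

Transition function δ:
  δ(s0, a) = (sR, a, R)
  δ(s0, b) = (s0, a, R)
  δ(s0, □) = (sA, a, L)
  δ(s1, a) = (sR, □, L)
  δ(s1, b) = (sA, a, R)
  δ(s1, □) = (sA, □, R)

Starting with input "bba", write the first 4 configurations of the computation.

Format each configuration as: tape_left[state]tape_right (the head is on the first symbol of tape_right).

Transitions applied:
Step 1: δ(s0, b) = (s0, a, R)
Step 2: δ(s0, b) = (s0, a, R)
Step 3: δ(s0, a) = (sR, a, R)

The first 4 configurations are:
[s0]bba ⊢ a[s0]ba ⊢ aa[s0]a ⊢ aaa[sR]□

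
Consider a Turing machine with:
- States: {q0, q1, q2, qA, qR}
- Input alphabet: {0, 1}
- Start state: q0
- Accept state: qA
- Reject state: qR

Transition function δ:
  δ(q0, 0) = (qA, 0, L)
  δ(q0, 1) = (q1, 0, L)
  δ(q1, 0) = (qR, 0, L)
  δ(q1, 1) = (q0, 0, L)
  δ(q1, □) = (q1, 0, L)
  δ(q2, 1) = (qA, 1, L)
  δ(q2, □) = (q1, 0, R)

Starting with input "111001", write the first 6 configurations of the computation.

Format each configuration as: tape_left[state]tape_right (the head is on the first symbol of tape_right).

Transitions applied:
Step 1: δ(q0, 1) = (q1, 0, L)
Step 2: δ(q1, □) = (q1, 0, L)
Step 3: δ(q1, □) = (q1, 0, L)
Step 4: δ(q1, □) = (q1, 0, L)
Step 5: δ(q1, □) = (q1, 0, L)

The first 6 configurations are:
[q0]111001 ⊢ [q1]□011001 ⊢ [q1]□0011001 ⊢ [q1]□00011001 ⊢ [q1]□000011001 ⊢ [q1]□0000011001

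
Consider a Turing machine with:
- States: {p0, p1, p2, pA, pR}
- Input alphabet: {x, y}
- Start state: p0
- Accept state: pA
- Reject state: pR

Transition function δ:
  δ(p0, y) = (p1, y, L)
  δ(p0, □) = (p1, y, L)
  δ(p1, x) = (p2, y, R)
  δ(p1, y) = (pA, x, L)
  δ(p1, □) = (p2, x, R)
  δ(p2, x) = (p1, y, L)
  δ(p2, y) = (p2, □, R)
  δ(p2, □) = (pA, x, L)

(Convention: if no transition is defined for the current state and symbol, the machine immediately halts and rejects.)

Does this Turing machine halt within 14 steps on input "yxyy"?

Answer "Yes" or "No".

Execution trace:
Initial: [p0]yxyy
Step 1: δ(p0, y) = (p1, y, L) → [p1]□yxyy
Step 2: δ(p1, □) = (p2, x, R) → x[p2]yxyy
Step 3: δ(p2, y) = (p2, □, R) → x□[p2]xyy
Step 4: δ(p2, x) = (p1, y, L) → x[p1]□yyy
Step 5: δ(p1, □) = (p2, x, R) → xx[p2]yyy
Step 6: δ(p2, y) = (p2, □, R) → xx□[p2]yy
Step 7: δ(p2, y) = (p2, □, R) → xx□□[p2]y
Step 8: δ(p2, y) = (p2, □, R) → xx□□□[p2]□
Step 9: δ(p2, □) = (pA, x, L) → xx□□[pA]□x

The machine reaches the accept state pA and halts.
The machine halted after 9 steps (within the 14-step bound).

Answer: Yes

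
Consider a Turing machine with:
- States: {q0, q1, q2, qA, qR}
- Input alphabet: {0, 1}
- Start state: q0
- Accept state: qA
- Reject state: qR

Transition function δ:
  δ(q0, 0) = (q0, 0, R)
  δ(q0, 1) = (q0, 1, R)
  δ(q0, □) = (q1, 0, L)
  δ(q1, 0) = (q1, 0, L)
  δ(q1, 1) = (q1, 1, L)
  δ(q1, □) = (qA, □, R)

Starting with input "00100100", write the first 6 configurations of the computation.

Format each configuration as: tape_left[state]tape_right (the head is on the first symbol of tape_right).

Transitions applied:
Step 1: δ(q0, 0) = (q0, 0, R)
Step 2: δ(q0, 0) = (q0, 0, R)
Step 3: δ(q0, 1) = (q0, 1, R)
Step 4: δ(q0, 0) = (q0, 0, R)
Step 5: δ(q0, 0) = (q0, 0, R)

The first 6 configurations are:
[q0]00100100 ⊢ 0[q0]0100100 ⊢ 00[q0]100100 ⊢ 001[q0]00100 ⊢ 0010[q0]0100 ⊢ 00100[q0]100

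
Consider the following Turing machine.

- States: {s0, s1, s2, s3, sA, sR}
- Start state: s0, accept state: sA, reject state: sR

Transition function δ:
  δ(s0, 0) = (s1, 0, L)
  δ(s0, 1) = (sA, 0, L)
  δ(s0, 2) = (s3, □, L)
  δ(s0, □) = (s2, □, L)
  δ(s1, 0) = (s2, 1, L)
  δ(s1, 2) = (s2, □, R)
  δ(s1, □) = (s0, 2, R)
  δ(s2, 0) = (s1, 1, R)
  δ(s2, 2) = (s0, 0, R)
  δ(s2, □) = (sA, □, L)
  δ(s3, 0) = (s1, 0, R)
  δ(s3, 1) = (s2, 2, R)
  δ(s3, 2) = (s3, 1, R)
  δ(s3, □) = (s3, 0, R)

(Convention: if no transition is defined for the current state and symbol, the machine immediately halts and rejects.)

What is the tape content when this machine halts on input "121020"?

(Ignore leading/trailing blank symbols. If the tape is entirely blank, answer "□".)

Execution trace:
Initial: [s0]121020
Step 1: δ(s0, 1) = (sA, 0, L) → [sA]□021020

The machine reaches the accept state sA and halts.

Final tape (ignoring leading/trailing blanks): 021020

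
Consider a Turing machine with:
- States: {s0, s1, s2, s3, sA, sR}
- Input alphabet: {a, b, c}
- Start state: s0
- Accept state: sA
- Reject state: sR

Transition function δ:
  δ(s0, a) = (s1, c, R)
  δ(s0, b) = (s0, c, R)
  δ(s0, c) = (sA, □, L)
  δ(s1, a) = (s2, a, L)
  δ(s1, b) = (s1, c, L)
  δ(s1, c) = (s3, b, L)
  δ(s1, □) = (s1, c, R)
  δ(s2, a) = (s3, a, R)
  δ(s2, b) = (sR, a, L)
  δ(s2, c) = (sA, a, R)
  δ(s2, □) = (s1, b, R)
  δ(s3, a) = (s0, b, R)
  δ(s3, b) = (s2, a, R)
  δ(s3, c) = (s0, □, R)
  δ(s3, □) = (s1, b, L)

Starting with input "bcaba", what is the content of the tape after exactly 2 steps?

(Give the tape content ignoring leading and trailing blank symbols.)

Execution trace:
Initial: [s0]bcaba
Step 1: δ(s0, b) = (s0, c, R) → c[s0]caba
Step 2: δ(s0, c) = (sA, □, L) → [sA]c□aba

The machine reaches the accept state sA and halts.

After 2 steps, the tape (ignoring leading/trailing blanks) is: c□aba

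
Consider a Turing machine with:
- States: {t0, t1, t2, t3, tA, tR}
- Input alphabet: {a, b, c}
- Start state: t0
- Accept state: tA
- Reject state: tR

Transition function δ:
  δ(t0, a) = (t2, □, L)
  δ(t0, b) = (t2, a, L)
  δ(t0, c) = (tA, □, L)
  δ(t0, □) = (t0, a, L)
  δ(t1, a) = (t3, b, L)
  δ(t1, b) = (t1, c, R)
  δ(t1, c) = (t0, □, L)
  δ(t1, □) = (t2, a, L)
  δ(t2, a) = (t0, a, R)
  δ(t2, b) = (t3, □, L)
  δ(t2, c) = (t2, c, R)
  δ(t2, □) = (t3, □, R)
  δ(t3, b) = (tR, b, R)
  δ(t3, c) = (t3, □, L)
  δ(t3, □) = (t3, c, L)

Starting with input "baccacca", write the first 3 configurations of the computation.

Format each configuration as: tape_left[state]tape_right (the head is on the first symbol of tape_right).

Transitions applied:
Step 1: δ(t0, b) = (t2, a, L)
Step 2: δ(t2, □) = (t3, □, R)

The first 3 configurations are:
[t0]baccacca ⊢ [t2]□aaccacca ⊢ □[t3]aaccacca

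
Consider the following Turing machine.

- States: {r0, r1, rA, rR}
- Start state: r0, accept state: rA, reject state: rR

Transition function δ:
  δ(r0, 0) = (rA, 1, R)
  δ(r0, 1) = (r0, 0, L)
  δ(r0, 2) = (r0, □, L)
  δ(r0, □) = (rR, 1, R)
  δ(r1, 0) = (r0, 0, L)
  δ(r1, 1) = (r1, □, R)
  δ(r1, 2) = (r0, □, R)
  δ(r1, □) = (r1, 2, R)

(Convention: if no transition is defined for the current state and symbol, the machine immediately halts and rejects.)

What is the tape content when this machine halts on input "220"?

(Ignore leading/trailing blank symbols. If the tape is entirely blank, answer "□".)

Execution trace:
Initial: [r0]220
Step 1: δ(r0, 2) = (r0, □, L) → [r0]□□20
Step 2: δ(r0, □) = (rR, 1, R) → 1[rR]□20

The machine reaches the reject state rR and halts.

Final tape (ignoring leading/trailing blanks): 1□20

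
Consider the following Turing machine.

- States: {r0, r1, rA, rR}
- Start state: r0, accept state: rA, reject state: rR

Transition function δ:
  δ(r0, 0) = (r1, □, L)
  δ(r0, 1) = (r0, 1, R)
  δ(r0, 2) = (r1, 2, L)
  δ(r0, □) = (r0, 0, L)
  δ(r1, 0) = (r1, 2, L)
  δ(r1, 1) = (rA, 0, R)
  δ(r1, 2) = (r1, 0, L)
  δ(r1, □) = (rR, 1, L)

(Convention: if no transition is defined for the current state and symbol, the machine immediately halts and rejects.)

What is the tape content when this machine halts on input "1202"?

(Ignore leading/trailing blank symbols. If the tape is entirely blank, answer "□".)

Execution trace:
Initial: [r0]1202
Step 1: δ(r0, 1) = (r0, 1, R) → 1[r0]202
Step 2: δ(r0, 2) = (r1, 2, L) → [r1]1202
Step 3: δ(r1, 1) = (rA, 0, R) → 0[rA]202

The machine reaches the accept state rA and halts.

Final tape (ignoring leading/trailing blanks): 0202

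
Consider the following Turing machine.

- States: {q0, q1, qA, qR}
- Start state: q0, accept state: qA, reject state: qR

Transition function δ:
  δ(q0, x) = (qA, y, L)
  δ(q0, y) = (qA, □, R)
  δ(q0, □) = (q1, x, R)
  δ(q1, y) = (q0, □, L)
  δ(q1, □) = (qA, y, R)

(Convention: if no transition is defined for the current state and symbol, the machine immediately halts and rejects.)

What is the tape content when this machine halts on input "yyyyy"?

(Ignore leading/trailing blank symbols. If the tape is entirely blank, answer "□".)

Execution trace:
Initial: [q0]yyyyy
Step 1: δ(q0, y) = (qA, □, R) → □[qA]yyyy

The machine reaches the accept state qA and halts.

Final tape (ignoring leading/trailing blanks): yyyy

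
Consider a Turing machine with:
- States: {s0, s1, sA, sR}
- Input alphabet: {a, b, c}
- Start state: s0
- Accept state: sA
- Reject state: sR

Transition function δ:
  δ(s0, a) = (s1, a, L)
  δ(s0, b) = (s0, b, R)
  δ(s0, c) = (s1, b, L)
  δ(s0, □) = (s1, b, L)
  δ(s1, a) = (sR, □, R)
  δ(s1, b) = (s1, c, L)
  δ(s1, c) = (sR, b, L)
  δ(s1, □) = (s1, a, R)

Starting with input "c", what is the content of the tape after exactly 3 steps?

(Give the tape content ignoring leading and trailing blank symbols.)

Execution trace:
Initial: [s0]c
Step 1: δ(s0, c) = (s1, b, L) → [s1]□b
Step 2: δ(s1, □) = (s1, a, R) → a[s1]b
Step 3: δ(s1, b) = (s1, c, L) → [s1]ac

After 3 steps, the tape (ignoring leading/trailing blanks) is: ac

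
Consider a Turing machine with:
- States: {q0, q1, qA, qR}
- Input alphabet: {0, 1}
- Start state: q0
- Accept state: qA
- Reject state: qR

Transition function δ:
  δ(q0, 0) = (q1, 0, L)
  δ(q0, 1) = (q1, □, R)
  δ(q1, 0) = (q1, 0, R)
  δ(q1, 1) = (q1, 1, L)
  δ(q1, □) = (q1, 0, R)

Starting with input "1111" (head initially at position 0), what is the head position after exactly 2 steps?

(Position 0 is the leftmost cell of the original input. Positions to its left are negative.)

Execution trace (head position shown):
Step 0: [q0]1111  (head at position 0)
Step 1: move right → □[q1]111  (head at position 1)
Step 2: move left → [q1]□111  (head at position 0)

After 2 steps, the head is at position 0.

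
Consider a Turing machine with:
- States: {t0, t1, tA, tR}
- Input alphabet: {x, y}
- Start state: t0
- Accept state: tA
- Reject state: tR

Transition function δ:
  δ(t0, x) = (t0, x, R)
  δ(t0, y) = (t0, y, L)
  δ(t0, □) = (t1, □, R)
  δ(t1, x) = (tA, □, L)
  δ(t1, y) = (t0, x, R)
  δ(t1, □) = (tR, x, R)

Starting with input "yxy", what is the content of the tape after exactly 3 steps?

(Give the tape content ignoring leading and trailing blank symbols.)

Execution trace:
Initial: [t0]yxy
Step 1: δ(t0, y) = (t0, y, L) → [t0]□yxy
Step 2: δ(t0, □) = (t1, □, R) → □[t1]yxy
Step 3: δ(t1, y) = (t0, x, R) → □x[t0]xy

After 3 steps, the tape (ignoring leading/trailing blanks) is: xxy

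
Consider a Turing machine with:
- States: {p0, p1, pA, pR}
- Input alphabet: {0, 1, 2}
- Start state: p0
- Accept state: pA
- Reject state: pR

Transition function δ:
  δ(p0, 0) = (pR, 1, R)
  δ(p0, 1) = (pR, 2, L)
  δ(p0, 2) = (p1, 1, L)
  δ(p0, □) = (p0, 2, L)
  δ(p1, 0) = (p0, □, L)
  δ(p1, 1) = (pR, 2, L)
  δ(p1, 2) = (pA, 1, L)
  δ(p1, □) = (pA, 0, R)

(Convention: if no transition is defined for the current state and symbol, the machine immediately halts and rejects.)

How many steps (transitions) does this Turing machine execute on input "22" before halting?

Execution trace:
Initial: [p0]22
Step 1: δ(p0, 2) = (p1, 1, L) → [p1]□12
Step 2: δ(p1, □) = (pA, 0, R) → 0[pA]12

The machine reaches the accept state pA and halts.

The machine executed 2 steps before halting.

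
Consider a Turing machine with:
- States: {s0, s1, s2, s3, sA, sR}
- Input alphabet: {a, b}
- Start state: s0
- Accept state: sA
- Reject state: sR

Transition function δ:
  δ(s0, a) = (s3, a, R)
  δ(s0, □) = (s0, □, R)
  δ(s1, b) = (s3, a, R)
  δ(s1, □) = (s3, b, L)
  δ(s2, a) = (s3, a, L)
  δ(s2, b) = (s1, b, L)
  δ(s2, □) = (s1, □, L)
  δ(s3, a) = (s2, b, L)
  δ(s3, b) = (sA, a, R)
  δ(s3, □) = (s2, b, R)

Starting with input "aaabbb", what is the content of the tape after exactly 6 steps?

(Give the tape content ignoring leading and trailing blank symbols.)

Execution trace:
Initial: [s0]aaabbb
Step 1: δ(s0, a) = (s3, a, R) → a[s3]aabbb
Step 2: δ(s3, a) = (s2, b, L) → [s2]ababbb
Step 3: δ(s2, a) = (s3, a, L) → [s3]□ababbb
Step 4: δ(s3, □) = (s2, b, R) → b[s2]ababbb
Step 5: δ(s2, a) = (s3, a, L) → [s3]bababbb
Step 6: δ(s3, b) = (sA, a, R) → a[sA]ababbb

The machine reaches the accept state sA and halts.

After 6 steps, the tape (ignoring leading/trailing blanks) is: aababbb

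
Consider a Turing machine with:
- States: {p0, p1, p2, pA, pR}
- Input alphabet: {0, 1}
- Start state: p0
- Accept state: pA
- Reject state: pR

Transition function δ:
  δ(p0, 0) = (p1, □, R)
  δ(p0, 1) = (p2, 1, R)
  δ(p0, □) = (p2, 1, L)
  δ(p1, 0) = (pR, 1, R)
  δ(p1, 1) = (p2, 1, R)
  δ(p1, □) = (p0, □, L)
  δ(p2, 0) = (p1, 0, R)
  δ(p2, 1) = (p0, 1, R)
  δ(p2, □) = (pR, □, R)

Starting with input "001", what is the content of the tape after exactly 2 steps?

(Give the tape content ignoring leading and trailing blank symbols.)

Execution trace:
Initial: [p0]001
Step 1: δ(p0, 0) = (p1, □, R) → □[p1]01
Step 2: δ(p1, 0) = (pR, 1, R) → □1[pR]1

The machine reaches the reject state pR and halts.

After 2 steps, the tape (ignoring leading/trailing blanks) is: 11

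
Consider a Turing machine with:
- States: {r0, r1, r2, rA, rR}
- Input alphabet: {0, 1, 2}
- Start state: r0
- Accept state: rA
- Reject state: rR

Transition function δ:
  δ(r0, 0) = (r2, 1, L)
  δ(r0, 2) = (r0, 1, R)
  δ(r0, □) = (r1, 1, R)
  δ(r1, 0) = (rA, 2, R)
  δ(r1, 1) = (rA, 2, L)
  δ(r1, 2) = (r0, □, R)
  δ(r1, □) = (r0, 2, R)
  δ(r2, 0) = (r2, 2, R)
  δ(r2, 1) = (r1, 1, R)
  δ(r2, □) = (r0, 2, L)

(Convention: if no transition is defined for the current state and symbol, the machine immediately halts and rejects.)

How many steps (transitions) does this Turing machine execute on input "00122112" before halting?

Execution trace:
Initial: [r0]00122112
Step 1: δ(r0, 0) = (r2, 1, L) → [r2]□10122112
Step 2: δ(r2, □) = (r0, 2, L) → [r0]□210122112
Step 3: δ(r0, □) = (r1, 1, R) → 1[r1]210122112
Step 4: δ(r1, 2) = (r0, □, R) → 1□[r0]10122112

No transition is defined for δ(r0, 1). By convention the machine halts and rejects.

The machine executed 4 steps before halting.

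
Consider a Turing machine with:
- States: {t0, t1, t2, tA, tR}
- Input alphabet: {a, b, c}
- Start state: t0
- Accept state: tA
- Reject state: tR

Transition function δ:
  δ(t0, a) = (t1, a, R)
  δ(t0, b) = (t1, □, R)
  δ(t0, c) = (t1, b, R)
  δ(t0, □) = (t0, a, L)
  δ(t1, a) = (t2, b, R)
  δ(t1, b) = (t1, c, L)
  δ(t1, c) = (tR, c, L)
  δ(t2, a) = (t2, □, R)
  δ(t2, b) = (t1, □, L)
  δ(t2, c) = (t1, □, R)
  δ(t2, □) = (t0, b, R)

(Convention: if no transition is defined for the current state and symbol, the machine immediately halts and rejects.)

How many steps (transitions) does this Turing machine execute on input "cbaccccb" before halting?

Execution trace:
Initial: [t0]cbaccccb
Step 1: δ(t0, c) = (t1, b, R) → b[t1]baccccb
Step 2: δ(t1, b) = (t1, c, L) → [t1]bcaccccb
Step 3: δ(t1, b) = (t1, c, L) → [t1]□ccaccccb

No transition is defined for δ(t1, □). By convention the machine halts and rejects.

The machine executed 3 steps before halting.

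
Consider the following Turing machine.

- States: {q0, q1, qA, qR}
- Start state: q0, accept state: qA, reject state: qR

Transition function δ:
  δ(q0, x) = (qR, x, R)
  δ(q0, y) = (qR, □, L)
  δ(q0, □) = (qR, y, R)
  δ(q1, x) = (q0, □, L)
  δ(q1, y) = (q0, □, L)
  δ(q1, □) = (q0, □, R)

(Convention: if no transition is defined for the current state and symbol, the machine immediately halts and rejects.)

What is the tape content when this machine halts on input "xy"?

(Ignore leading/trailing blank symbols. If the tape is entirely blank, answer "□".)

Execution trace:
Initial: [q0]xy
Step 1: δ(q0, x) = (qR, x, R) → x[qR]y

The machine reaches the reject state qR and halts.

Final tape (ignoring leading/trailing blanks): xy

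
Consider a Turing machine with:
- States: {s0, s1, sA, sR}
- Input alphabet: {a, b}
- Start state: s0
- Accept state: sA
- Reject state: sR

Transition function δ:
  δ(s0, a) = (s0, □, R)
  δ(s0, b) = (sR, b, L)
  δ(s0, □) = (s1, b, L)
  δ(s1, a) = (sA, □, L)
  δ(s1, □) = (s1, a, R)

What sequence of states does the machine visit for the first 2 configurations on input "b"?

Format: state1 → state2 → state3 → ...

Execution trace:
Initial: [s0]b
Step 1: δ(s0, b) = (sR, b, L) → [sR]□b

The machine reaches the reject state sR and halts.

State sequence: s0 → sR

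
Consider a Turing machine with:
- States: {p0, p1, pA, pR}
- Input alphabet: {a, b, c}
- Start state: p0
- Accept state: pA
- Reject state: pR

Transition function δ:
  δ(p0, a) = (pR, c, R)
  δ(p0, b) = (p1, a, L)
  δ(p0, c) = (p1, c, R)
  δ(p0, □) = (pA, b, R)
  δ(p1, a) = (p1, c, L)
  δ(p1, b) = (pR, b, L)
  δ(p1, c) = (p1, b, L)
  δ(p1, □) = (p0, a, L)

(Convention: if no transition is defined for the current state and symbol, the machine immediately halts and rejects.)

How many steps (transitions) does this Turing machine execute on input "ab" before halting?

Execution trace:
Initial: [p0]ab
Step 1: δ(p0, a) = (pR, c, R) → c[pR]b

The machine reaches the reject state pR and halts.

The machine executed 1 step before halting.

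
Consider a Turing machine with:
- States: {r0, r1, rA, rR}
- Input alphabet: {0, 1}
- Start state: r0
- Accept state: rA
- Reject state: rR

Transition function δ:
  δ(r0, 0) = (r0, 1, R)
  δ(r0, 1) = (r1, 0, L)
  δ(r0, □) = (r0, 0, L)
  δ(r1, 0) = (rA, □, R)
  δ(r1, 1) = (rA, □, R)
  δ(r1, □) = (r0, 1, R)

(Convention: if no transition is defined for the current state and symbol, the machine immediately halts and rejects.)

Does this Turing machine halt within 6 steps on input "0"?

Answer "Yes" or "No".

Execution trace:
Initial: [r0]0
Step 1: δ(r0, 0) = (r0, 1, R) → 1[r0]□
Step 2: δ(r0, □) = (r0, 0, L) → [r0]10
Step 3: δ(r0, 1) = (r1, 0, L) → [r1]□00
Step 4: δ(r1, □) = (r0, 1, R) → 1[r0]00
Step 5: δ(r0, 0) = (r0, 1, R) → 11[r0]0
Step 6: δ(r0, 0) = (r0, 1, R) → 111[r0]□

The machine has not reached a halting state after 6 steps.
The machine did not halt within the 6-step bound.

Answer: No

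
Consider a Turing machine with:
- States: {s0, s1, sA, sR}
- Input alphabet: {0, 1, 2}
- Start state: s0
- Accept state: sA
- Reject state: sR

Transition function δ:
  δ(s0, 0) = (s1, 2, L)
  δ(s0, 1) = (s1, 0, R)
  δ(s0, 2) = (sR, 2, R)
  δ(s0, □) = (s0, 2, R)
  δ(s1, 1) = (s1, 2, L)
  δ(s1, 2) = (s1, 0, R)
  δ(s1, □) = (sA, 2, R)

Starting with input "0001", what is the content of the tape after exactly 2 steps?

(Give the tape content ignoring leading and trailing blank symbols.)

Execution trace:
Initial: [s0]0001
Step 1: δ(s0, 0) = (s1, 2, L) → [s1]□2001
Step 2: δ(s1, □) = (sA, 2, R) → 2[sA]2001

The machine reaches the accept state sA and halts.

After 2 steps, the tape (ignoring leading/trailing blanks) is: 22001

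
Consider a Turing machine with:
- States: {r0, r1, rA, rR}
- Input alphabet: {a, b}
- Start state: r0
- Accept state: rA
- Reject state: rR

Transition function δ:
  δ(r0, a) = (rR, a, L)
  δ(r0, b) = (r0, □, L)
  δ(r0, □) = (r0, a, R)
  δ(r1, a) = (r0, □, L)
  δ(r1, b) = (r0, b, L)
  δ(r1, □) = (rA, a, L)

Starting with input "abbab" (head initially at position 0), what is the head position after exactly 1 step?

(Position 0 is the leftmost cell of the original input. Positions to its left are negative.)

Execution trace (head position shown):
Step 0: [r0]abbab  (head at position 0)
Step 1: move left → [rR]□abbab  (head at position -1)

After 1 step, the head is at position -1.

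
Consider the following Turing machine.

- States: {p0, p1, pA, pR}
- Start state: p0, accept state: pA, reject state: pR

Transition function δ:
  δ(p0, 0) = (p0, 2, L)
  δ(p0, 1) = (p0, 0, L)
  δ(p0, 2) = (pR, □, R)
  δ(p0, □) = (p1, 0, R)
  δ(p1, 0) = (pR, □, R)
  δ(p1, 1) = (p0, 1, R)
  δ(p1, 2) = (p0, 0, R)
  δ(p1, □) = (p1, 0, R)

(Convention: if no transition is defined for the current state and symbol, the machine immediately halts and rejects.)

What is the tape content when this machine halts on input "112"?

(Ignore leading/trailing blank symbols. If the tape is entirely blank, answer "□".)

Execution trace:
Initial: [p0]112
Step 1: δ(p0, 1) = (p0, 0, L) → [p0]□012
Step 2: δ(p0, □) = (p1, 0, R) → 0[p1]012
Step 3: δ(p1, 0) = (pR, □, R) → 0□[pR]12

The machine reaches the reject state pR and halts.

Final tape (ignoring leading/trailing blanks): 0□12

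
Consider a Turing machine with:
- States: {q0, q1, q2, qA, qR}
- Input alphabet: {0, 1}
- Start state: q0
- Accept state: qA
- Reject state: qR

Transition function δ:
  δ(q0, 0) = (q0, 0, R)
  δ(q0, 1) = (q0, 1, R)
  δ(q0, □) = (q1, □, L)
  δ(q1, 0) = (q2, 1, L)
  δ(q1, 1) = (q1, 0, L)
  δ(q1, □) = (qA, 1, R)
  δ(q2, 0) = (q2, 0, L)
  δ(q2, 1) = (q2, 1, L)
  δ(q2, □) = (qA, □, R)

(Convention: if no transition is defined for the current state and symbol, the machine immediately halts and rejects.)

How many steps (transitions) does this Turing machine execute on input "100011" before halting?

Execution trace:
Initial: [q0]100011
Step 1: δ(q0, 1) = (q0, 1, R) → 1[q0]00011
Step 2: δ(q0, 0) = (q0, 0, R) → 10[q0]0011
Step 3: δ(q0, 0) = (q0, 0, R) → 100[q0]011
Step 4: δ(q0, 0) = (q0, 0, R) → 1000[q0]11
Step 5: δ(q0, 1) = (q0, 1, R) → 10001[q0]1
Step 6: δ(q0, 1) = (q0, 1, R) → 100011[q0]□
Step 7: δ(q0, □) = (q1, □, L) → 10001[q1]1□
Step 8: δ(q1, 1) = (q1, 0, L) → 1000[q1]10□
Step 9: δ(q1, 1) = (q1, 0, L) → 100[q1]000□
Step 10: δ(q1, 0) = (q2, 1, L) → 10[q2]0100□
Step 11: δ(q2, 0) = (q2, 0, L) → 1[q2]00100□
Step 12: δ(q2, 0) = (q2, 0, L) → [q2]100100□
Step 13: δ(q2, 1) = (q2, 1, L) → [q2]□100100□
Step 14: δ(q2, □) = (qA, □, R) → □[qA]100100□

The machine reaches the accept state qA and halts.

The machine executed 14 steps before halting.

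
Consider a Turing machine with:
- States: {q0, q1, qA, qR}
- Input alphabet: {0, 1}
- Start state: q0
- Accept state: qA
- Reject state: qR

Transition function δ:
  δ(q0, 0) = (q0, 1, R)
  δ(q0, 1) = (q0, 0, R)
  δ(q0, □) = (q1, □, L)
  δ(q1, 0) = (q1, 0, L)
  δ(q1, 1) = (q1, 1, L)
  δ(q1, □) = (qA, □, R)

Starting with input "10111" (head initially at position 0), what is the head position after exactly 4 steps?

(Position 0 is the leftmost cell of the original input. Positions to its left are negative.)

Execution trace (head position shown):
Step 0: [q0]10111  (head at position 0)
Step 1: move right → 0[q0]0111  (head at position 1)
Step 2: move right → 01[q0]111  (head at position 2)
Step 3: move right → 010[q0]11  (head at position 3)
Step 4: move right → 0100[q0]1  (head at position 4)

After 4 steps, the head is at position 4.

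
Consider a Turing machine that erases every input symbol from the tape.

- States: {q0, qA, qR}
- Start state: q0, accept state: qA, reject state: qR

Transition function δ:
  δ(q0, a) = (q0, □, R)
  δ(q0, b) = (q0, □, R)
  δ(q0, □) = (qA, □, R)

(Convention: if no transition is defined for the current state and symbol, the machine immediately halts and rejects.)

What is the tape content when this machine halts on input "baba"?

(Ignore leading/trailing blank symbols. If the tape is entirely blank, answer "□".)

Execution trace:
Initial: [q0]baba
Step 1: δ(q0, b) = (q0, □, R) → □[q0]aba
Step 2: δ(q0, a) = (q0, □, R) → □□[q0]ba
Step 3: δ(q0, b) = (q0, □, R) → □□□[q0]a
Step 4: δ(q0, a) = (q0, □, R) → □□□□[q0]□
Step 5: δ(q0, □) = (qA, □, R) → □□□□□[qA]□

The machine reaches the accept state qA and halts.

Final tape (ignoring leading/trailing blanks): □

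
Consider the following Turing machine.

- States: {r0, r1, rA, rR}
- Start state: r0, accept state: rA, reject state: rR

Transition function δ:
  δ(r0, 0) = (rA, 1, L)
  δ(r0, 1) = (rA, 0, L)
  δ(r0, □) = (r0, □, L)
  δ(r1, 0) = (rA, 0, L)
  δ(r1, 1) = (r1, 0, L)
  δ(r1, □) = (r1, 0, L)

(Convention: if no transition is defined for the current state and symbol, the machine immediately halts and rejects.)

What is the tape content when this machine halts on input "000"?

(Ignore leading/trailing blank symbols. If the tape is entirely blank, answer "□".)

Execution trace:
Initial: [r0]000
Step 1: δ(r0, 0) = (rA, 1, L) → [rA]□100

The machine reaches the accept state rA and halts.

Final tape (ignoring leading/trailing blanks): 100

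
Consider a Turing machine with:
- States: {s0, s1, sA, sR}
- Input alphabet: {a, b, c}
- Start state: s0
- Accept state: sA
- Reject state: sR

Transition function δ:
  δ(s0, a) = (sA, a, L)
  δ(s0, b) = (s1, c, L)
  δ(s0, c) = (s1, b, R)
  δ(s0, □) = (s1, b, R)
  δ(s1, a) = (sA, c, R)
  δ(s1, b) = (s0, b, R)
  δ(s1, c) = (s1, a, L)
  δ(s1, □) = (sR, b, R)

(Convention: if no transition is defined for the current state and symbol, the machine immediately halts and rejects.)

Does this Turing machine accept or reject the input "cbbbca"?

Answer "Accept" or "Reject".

Execution trace:
Initial: [s0]cbbbca
Step 1: δ(s0, c) = (s1, b, R) → b[s1]bbbca
Step 2: δ(s1, b) = (s0, b, R) → bb[s0]bbca
Step 3: δ(s0, b) = (s1, c, L) → b[s1]bcbca
Step 4: δ(s1, b) = (s0, b, R) → bb[s0]cbca
Step 5: δ(s0, c) = (s1, b, R) → bbb[s1]bca
Step 6: δ(s1, b) = (s0, b, R) → bbbb[s0]ca
Step 7: δ(s0, c) = (s1, b, R) → bbbbb[s1]a
Step 8: δ(s1, a) = (sA, c, R) → bbbbbc[sA]□

The machine reaches the accept state sA and halts.

Answer: Accept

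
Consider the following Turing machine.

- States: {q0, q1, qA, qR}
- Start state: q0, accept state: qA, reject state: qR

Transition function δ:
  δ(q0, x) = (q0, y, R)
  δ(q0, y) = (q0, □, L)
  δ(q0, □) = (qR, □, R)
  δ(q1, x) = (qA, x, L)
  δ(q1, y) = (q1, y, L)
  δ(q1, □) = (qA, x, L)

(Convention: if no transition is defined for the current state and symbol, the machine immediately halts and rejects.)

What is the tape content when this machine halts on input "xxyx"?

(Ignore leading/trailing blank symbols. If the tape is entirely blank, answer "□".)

Execution trace:
Initial: [q0]xxyx
Step 1: δ(q0, x) = (q0, y, R) → y[q0]xyx
Step 2: δ(q0, x) = (q0, y, R) → yy[q0]yx
Step 3: δ(q0, y) = (q0, □, L) → y[q0]y□x
Step 4: δ(q0, y) = (q0, □, L) → [q0]y□□x
Step 5: δ(q0, y) = (q0, □, L) → [q0]□□□□x
Step 6: δ(q0, □) = (qR, □, R) → □[qR]□□□x

The machine reaches the reject state qR and halts.

Final tape (ignoring leading/trailing blanks): x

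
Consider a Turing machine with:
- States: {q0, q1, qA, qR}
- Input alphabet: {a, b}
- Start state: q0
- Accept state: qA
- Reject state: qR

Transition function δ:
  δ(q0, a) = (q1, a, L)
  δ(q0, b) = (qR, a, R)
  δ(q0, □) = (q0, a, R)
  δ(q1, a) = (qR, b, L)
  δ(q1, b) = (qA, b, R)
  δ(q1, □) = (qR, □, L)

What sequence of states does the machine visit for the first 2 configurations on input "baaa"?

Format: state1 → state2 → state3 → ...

Execution trace:
Initial: [q0]baaa
Step 1: δ(q0, b) = (qR, a, R) → a[qR]aaa

The machine reaches the reject state qR and halts.

State sequence: q0 → qR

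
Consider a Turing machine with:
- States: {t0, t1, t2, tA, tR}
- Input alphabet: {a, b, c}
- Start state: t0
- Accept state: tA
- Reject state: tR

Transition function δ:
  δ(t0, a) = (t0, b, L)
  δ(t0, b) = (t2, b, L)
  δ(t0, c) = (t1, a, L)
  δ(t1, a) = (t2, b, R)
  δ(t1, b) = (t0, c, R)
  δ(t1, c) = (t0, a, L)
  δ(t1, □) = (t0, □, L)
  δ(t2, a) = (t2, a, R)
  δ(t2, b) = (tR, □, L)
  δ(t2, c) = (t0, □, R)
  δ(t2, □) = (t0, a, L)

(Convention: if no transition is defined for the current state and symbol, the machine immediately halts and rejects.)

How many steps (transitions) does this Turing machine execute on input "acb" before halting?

Execution trace:
Initial: [t0]acb
Step 1: δ(t0, a) = (t0, b, L) → [t0]□bcb

No transition is defined for δ(t0, □). By convention the machine halts and rejects.

The machine executed 1 step before halting.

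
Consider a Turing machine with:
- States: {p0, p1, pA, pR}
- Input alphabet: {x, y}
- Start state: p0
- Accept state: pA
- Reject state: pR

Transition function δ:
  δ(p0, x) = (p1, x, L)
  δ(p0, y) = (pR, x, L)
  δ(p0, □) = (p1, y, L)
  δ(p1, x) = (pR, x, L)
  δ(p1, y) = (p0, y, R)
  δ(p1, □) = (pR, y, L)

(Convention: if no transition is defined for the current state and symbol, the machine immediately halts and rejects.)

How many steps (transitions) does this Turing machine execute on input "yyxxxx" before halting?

Execution trace:
Initial: [p0]yyxxxx
Step 1: δ(p0, y) = (pR, x, L) → [pR]□xyxxxx

The machine reaches the reject state pR and halts.

The machine executed 1 step before halting.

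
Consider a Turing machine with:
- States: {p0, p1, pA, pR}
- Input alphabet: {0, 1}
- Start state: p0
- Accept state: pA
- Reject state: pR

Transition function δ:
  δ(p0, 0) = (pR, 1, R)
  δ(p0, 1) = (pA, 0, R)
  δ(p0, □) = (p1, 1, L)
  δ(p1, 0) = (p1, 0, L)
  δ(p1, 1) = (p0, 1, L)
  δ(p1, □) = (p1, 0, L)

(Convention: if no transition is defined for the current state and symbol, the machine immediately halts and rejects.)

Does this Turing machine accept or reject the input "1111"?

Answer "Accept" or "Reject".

Execution trace:
Initial: [p0]1111
Step 1: δ(p0, 1) = (pA, 0, R) → 0[pA]111

The machine reaches the accept state pA and halts.

Answer: Accept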